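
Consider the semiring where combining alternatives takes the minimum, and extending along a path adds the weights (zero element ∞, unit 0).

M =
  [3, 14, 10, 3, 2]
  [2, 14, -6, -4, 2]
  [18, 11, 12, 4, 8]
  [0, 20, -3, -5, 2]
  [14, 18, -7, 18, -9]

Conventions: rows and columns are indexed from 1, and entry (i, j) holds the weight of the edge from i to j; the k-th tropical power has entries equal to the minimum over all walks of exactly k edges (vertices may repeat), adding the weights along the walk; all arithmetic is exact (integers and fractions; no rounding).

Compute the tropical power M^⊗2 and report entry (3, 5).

M^⊗2:
  [3, 17, -5, -2, -7]
  [-4, 5, -7, -9, -7]
  [4, 23, 1, -1, -1]
  [-5, 8, -8, -10, -7]
  [5, 4, -16, -3, -18]
Key observation: the optimum is the walk 3->5->5, with weight 8 + (-9) = -1.
Optimal value attained by: walk 3->5->5.
Answer: (M^⊗2)[3][5] = -1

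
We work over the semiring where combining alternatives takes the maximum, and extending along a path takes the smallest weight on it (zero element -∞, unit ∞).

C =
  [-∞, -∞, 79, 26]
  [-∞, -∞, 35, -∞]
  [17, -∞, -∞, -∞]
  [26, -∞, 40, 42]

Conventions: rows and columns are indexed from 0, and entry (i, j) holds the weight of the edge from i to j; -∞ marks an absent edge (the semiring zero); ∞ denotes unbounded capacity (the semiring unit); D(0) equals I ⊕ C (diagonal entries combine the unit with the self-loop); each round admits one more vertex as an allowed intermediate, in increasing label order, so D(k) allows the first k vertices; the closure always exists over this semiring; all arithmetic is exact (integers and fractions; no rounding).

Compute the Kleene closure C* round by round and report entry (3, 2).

D(0):
  [∞, -∞, 79, 26]
  [-∞, ∞, 35, -∞]
  [17, -∞, ∞, -∞]
  [26, -∞, 40, ∞]
D(1):
  [∞, -∞, 79, 26]
  [-∞, ∞, 35, -∞]
  [17, -∞, ∞, 17]
  [26, -∞, 40, ∞]
D(2):
  [∞, -∞, 79, 26]
  [-∞, ∞, 35, -∞]
  [17, -∞, ∞, 17]
  [26, -∞, 40, ∞]
D(3):
  [∞, -∞, 79, 26]
  [17, ∞, 35, 17]
  [17, -∞, ∞, 17]
  [26, -∞, 40, ∞]
D(4):
  [∞, -∞, 79, 26]
  [17, ∞, 35, 17]
  [17, -∞, ∞, 17]
  [26, -∞, 40, ∞]
Answer: C*[3][2] = 40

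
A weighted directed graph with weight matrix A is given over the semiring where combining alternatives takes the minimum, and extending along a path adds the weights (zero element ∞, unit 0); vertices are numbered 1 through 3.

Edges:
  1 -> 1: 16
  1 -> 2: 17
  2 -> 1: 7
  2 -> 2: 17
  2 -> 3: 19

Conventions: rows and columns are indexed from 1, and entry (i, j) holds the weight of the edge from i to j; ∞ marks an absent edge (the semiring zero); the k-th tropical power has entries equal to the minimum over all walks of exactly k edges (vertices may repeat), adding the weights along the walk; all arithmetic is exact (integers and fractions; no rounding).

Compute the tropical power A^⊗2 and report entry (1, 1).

A^⊗2:
  [24, 33, 36]
  [23, 24, 36]
  [∞, ∞, ∞]
Key observation: the optimum is the walk 1->2->1, with weight 17 + 7 = 24.
Optimal value attained by: walk 1->2->1.
Answer: (A^⊗2)[1][1] = 24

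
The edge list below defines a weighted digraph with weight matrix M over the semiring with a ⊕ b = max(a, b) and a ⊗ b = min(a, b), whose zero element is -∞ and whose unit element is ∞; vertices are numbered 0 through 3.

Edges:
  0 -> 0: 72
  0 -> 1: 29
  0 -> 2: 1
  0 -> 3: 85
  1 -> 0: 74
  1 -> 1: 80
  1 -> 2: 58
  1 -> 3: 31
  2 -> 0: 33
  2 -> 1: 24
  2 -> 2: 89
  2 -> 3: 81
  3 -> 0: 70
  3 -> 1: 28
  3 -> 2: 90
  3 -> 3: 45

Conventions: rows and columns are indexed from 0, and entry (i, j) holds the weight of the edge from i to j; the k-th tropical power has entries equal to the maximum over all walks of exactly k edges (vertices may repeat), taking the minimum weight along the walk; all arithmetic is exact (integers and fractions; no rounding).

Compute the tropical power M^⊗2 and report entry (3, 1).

M^⊗2:
  [72, 29, 85, 72]
  [74, 80, 58, 74]
  [70, 29, 89, 81]
  [70, 29, 89, 81]
Key observation: the optimum is the walk 3->0->1, with weight 70 min 29 = 29.
Optimal value attained by: walk 3->0->1.
Answer: (M^⊗2)[3][1] = 29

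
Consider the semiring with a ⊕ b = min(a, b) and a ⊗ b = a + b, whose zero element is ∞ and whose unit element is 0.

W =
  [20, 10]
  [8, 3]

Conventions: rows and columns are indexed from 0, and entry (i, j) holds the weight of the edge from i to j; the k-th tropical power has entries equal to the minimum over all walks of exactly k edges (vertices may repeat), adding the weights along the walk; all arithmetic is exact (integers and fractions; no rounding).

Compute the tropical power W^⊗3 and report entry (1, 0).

W^⊗2:
  [18, 13]
  [11, 6]
W^⊗3:
  [21, 16]
  [14, 9]
Key observation: the optimum is the walk 1->1->1->0, with weight 3 + 3 + 8 = 14.
Optimal value attained by: walk 1->1->1->0.
Answer: (W^⊗3)[1][0] = 14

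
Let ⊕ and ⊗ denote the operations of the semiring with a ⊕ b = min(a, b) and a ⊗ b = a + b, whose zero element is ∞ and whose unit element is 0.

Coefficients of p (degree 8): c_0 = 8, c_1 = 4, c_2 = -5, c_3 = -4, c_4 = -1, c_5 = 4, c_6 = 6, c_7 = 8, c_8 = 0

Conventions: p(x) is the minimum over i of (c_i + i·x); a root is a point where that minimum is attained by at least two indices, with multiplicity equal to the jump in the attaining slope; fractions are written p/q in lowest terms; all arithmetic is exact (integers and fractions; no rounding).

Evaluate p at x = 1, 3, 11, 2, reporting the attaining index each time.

p(1) = min(8+0·1=8, 4+1·1=5, -5+2·1=-3, -4+3·1=-1, -1+4·1=3, 4+5·1=9, 6+6·1=12, 8+7·1=15, 0+8·1=8) = -3 (attained by i=2)
p(3) = min(8+0·3=8, 4+1·3=7, -5+2·3=1, -4+3·3=5, -1+4·3=11, 4+5·3=19, 6+6·3=24, 8+7·3=29, 0+8·3=24) = 1 (attained by i=2)
p(11) = min(8+0·11=8, 4+1·11=15, -5+2·11=17, -4+3·11=29, -1+4·11=43, 4+5·11=59, 6+6·11=72, 8+7·11=85, 0+8·11=88) = 8 (attained by i=0)
p(2) = min(8+0·2=8, 4+1·2=6, -5+2·2=-1, -4+3·2=2, -1+4·2=7, 4+5·2=14, 6+6·2=18, 8+7·2=22, 0+8·2=16) = -1 (attained by i=2)
Answer: p(1) = -3; p(3) = 1; p(11) = 8; p(2) = -1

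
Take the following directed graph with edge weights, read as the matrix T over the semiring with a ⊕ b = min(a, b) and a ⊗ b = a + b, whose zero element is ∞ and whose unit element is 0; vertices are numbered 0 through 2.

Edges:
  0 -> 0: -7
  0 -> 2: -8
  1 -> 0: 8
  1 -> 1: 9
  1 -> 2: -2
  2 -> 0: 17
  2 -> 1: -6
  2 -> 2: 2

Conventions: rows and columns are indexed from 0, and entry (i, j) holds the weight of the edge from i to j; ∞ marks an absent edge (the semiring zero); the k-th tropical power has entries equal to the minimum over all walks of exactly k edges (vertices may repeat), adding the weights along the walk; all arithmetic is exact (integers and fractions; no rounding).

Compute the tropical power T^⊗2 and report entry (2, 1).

T^⊗2:
  [-14, -14, -15]
  [1, -8, 0]
  [2, -4, -8]
Key observation: the optimum is the walk 2->2->1, with weight 2 + (-6) = -4.
Optimal value attained by: walk 2->2->1.
Answer: (T^⊗2)[2][1] = -4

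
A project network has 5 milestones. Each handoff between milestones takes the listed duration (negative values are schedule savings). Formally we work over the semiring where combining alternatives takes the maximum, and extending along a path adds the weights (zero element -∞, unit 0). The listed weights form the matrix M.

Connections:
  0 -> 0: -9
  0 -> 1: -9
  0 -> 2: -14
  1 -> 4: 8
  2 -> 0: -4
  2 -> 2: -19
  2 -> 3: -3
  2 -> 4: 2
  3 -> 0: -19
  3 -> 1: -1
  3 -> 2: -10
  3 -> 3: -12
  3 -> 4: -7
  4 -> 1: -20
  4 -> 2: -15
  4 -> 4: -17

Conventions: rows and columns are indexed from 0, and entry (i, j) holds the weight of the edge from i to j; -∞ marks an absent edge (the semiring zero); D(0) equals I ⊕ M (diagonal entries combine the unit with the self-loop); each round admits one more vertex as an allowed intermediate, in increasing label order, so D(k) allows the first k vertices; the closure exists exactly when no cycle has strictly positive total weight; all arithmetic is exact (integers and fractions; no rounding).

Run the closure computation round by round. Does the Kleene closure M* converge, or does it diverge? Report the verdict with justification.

D(0):
  [0, -9, -14, -∞, -∞]
  [-∞, 0, -∞, -∞, 8]
  [-4, -∞, 0, -3, 2]
  [-19, -1, -10, 0, -7]
  [-∞, -20, -15, -∞, 0]
D(1):
  [0, -9, -14, -∞, -∞]
  [-∞, 0, -∞, -∞, 8]
  [-4, -13, 0, -3, 2]
  [-19, -1, -10, 0, -7]
  [-∞, -20, -15, -∞, 0]
D(2):
  [0, -9, -14, -∞, -1]
  [-∞, 0, -∞, -∞, 8]
  [-4, -13, 0, -3, 2]
  [-19, -1, -10, 0, 7]
  [-∞, -20, -15, -∞, 0]
D(3):
  [0, -9, -14, -17, -1]
  [-∞, 0, -∞, -∞, 8]
  [-4, -13, 0, -3, 2]
  [-14, -1, -10, 0, 7]
  [-19, -20, -15, -18, 0]
D(4):
  [0, -9, -14, -17, -1]
  [-∞, 0, -∞, -∞, 8]
  [-4, -4, 0, -3, 4]
  [-14, -1, -10, 0, 7]
  [-19, -19, -15, -18, 0]
D(5):
  [0, -9, -14, -17, -1]
  [-11, 0, -7, -10, 8]
  [-4, -4, 0, -3, 4]
  [-12, -1, -8, 0, 7]
  [-19, -19, -15, -18, 0]
Key observation: every diagonal entry stays at the unit through all rounds, so no improving cycle exists.
Answer: CONVERGES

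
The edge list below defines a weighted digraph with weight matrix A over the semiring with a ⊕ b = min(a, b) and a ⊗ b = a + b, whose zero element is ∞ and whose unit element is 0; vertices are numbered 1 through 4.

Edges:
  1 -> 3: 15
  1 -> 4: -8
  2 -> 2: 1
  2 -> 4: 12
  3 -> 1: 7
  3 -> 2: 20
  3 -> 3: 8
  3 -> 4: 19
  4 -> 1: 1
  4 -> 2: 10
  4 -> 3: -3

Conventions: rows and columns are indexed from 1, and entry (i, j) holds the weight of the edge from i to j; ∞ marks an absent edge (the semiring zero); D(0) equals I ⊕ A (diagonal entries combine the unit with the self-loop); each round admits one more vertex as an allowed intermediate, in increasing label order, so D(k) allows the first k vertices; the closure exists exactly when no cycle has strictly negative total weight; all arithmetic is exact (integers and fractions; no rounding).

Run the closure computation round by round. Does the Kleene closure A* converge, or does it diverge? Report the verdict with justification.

D(0):
  [0, ∞, 15, -8]
  [∞, 0, ∞, 12]
  [7, 20, 0, 19]
  [1, 10, -3, 0]
Detection: at round 1, diagonal entry (4, 4) turns strictly negative.
Key observation: the cycle 4->1->4 has total weight 1 + (-8), which is strictly negative.
Answer: DIVERGES — negative cycle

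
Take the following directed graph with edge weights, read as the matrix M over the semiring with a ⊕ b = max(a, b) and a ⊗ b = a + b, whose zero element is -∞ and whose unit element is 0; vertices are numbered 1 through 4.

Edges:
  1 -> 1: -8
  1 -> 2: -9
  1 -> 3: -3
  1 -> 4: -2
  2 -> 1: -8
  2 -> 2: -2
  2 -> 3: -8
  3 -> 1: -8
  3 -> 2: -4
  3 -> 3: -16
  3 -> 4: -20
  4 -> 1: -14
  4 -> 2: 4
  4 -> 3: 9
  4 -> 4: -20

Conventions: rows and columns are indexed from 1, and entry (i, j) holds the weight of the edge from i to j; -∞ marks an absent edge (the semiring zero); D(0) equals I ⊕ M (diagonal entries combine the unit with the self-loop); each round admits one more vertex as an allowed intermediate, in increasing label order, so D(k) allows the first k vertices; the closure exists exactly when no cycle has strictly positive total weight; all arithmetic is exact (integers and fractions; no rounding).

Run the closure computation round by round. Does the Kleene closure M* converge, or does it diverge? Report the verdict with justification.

D(0):
  [0, -9, -3, -2]
  [-8, 0, -8, -∞]
  [-8, -4, 0, -20]
  [-14, 4, 9, 0]
D(1):
  [0, -9, -3, -2]
  [-8, 0, -8, -10]
  [-8, -4, 0, -10]
  [-14, 4, 9, 0]
D(2):
  [0, -9, -3, -2]
  [-8, 0, -8, -10]
  [-8, -4, 0, -10]
  [-4, 4, 9, 0]
D(3):
  [0, -7, -3, -2]
  [-8, 0, -8, -10]
  [-8, -4, 0, -10]
  [1, 5, 9, 0]
D(4):
  [0, 3, 7, -2]
  [-8, 0, -1, -10]
  [-8, -4, 0, -10]
  [1, 5, 9, 0]
Key observation: every diagonal entry stays at the unit through all rounds, so no improving cycle exists.
Answer: CONVERGES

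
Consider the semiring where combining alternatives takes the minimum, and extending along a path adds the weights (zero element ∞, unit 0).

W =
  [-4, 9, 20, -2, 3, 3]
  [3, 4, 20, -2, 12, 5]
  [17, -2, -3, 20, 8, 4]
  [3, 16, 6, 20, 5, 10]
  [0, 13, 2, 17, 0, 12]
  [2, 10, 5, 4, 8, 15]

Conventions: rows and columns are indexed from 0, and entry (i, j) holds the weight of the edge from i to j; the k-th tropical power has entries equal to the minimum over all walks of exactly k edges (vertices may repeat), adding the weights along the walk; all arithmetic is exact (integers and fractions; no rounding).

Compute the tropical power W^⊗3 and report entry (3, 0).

W^⊗2:
  [-8, 5, 4, -6, -1, -1]
  [-1, 8, 4, 1, 3, 6]
  [1, -5, -6, -4, 5, 1]
  [-1, 4, 3, 1, 5, 6]
  [-4, 0, -1, -2, 0, 3]
  [-2, 3, 2, 0, 5, 5]
W^⊗3:
  [-12, 1, 0, -10, -5, -5]
  [-5, 2, 1, -3, 2, 2]
  [-3, -8, -9, -7, 1, -2]
  [-5, 1, 0, -3, 2, 2]
  [-8, -3, -4, -6, -1, -1]
  [-6, 0, -1, -4, 1, 1]
Key observation: the optimum is the walk 3->0->0->0, with weight 3 + (-4) + (-4) = -5.
Optimal value attained by: walk 3->0->0->0.
Answer: (W^⊗3)[3][0] = -5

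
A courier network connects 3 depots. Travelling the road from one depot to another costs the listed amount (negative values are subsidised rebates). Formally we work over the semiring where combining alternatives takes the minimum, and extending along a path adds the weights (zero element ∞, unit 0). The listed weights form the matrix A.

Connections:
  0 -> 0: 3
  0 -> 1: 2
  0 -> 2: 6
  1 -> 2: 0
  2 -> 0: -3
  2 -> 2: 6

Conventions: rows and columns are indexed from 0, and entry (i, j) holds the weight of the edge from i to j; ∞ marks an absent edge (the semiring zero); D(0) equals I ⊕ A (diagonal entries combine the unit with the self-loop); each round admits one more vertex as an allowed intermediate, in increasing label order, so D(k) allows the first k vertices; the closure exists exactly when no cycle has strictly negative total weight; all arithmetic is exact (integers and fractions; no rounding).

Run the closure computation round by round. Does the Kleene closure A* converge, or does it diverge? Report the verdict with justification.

D(0):
  [0, 2, 6]
  [∞, 0, 0]
  [-3, ∞, 0]
D(1):
  [0, 2, 6]
  [∞, 0, 0]
  [-3, -1, 0]
Detection: at round 2, diagonal entry (2, 2) turns strictly negative.
Key observation: the cycle 2->0->1->2 has total weight (-3) + 2 + 0, which is strictly negative.
Answer: DIVERGES — negative cycle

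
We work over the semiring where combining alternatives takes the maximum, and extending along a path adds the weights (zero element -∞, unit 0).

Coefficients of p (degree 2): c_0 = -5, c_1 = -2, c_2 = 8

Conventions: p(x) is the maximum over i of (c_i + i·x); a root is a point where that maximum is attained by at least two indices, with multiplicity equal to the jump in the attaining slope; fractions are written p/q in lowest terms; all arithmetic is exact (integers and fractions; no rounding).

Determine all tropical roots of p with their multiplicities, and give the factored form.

hull edge (i=0, c=-5) to (i=2, c=8): slope 13/2, span 2
Factored form: p(x) = 8 ⊗ (x ⊕ (-13/2)) ⊗ (x ⊕ (-13/2))
Answer: roots = -13/2 (mult 2)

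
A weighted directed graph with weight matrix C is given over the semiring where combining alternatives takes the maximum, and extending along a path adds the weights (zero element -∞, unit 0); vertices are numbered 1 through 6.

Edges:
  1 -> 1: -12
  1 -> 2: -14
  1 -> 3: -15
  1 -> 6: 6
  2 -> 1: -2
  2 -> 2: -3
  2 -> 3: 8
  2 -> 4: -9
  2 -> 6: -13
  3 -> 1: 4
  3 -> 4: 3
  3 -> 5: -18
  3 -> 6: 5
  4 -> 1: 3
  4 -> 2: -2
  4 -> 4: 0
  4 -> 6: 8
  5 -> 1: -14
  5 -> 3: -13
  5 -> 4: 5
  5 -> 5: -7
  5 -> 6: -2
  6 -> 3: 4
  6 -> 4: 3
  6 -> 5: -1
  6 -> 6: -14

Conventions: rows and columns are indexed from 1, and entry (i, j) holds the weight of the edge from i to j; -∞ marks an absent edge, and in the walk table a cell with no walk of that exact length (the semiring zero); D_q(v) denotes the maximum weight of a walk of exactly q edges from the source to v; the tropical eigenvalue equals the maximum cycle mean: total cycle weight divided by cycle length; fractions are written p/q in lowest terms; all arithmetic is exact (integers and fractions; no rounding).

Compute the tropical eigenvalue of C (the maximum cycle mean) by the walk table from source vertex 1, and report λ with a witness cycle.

q=0: [0, -∞, -∞, -∞, -∞, -∞]
q=1: [-12, -14, -15, -∞, -∞, 6]
q=2: [-11, -17, 10, 9, 5, -6]
q=3: [14, 7, -2, 13, -2, 17]
q=4: [16, 11, 21, 20, 16, 21]
q=5: [25, 18, 25, 24, 20, 28]
q=6: [29, 22, 32, 31, 27, 32]
Optimal cycle mean attained by: cycle 4->6->4, total 8 + 3, length 2.
Answer: λ = 11/2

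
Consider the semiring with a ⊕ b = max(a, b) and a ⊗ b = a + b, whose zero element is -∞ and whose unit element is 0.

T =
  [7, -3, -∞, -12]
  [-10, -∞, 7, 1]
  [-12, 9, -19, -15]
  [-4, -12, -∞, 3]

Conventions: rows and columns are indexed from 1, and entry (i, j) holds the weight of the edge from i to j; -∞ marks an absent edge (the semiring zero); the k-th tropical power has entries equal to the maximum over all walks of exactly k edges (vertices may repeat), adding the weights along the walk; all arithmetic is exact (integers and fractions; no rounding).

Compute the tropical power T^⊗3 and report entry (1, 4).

T^⊗2:
  [14, 4, 4, -2]
  [-3, 16, -12, 4]
  [-1, -10, 16, 10]
  [3, -7, -5, 6]
T^⊗3:
  [21, 13, 11, 5]
  [6, -3, 23, 17]
  [6, 25, -3, 13]
  [10, 4, 0, 9]
Key observation: the optimum is the walk 1->1->2->4, with weight 7 + (-3) + 1 = 5.
Optimal value attained by: walk 1->1->2->4.
Answer: (T^⊗3)[1][4] = 5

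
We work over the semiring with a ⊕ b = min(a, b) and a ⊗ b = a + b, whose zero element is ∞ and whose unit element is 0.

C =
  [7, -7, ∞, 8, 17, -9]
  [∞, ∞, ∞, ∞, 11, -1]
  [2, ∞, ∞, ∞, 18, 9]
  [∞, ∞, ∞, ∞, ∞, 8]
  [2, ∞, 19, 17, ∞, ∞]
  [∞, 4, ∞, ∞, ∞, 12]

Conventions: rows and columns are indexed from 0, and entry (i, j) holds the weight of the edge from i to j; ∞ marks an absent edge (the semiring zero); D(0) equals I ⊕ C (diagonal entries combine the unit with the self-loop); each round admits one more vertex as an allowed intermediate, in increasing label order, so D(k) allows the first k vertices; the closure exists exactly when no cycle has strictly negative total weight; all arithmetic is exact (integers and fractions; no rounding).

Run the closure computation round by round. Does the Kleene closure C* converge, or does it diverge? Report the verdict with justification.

D(0):
  [0, -7, ∞, 8, 17, -9]
  [∞, 0, ∞, ∞, 11, -1]
  [2, ∞, 0, ∞, 18, 9]
  [∞, ∞, ∞, 0, ∞, 8]
  [2, ∞, 19, 17, 0, ∞]
  [∞, 4, ∞, ∞, ∞, 0]
D(1):
  [0, -7, ∞, 8, 17, -9]
  [∞, 0, ∞, ∞, 11, -1]
  [2, -5, 0, 10, 18, -7]
  [∞, ∞, ∞, 0, ∞, 8]
  [2, -5, 19, 10, 0, -7]
  [∞, 4, ∞, ∞, ∞, 0]
D(2):
  [0, -7, ∞, 8, 4, -9]
  [∞, 0, ∞, ∞, 11, -1]
  [2, -5, 0, 10, 6, -7]
  [∞, ∞, ∞, 0, ∞, 8]
  [2, -5, 19, 10, 0, -7]
  [∞, 4, ∞, ∞, 15, 0]
D(3):
  [0, -7, ∞, 8, 4, -9]
  [∞, 0, ∞, ∞, 11, -1]
  [2, -5, 0, 10, 6, -7]
  [∞, ∞, ∞, 0, ∞, 8]
  [2, -5, 19, 10, 0, -7]
  [∞, 4, ∞, ∞, 15, 0]
D(4):
  [0, -7, ∞, 8, 4, -9]
  [∞, 0, ∞, ∞, 11, -1]
  [2, -5, 0, 10, 6, -7]
  [∞, ∞, ∞, 0, ∞, 8]
  [2, -5, 19, 10, 0, -7]
  [∞, 4, ∞, ∞, 15, 0]
D(5):
  [0, -7, 23, 8, 4, -9]
  [13, 0, 30, 21, 11, -1]
  [2, -5, 0, 10, 6, -7]
  [∞, ∞, ∞, 0, ∞, 8]
  [2, -5, 19, 10, 0, -7]
  [17, 4, 34, 25, 15, 0]
D(6):
  [0, -7, 23, 8, 4, -9]
  [13, 0, 30, 21, 11, -1]
  [2, -5, 0, 10, 6, -7]
  [25, 12, 42, 0, 23, 8]
  [2, -5, 19, 10, 0, -7]
  [17, 4, 34, 25, 15, 0]
Key observation: every diagonal entry stays at the unit through all rounds, so no improving cycle exists.
Answer: CONVERGES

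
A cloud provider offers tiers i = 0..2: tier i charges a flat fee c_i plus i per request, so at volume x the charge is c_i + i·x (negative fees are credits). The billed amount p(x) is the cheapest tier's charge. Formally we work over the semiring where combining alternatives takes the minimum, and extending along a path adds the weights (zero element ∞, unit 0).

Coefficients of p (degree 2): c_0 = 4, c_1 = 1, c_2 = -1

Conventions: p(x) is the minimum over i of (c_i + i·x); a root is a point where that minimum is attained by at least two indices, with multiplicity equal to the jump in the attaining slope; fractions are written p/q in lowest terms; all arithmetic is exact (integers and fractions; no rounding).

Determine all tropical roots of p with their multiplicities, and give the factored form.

hull edge (i=0, c=4) to (i=1, c=1): slope -3, span 1
hull edge (i=1, c=1) to (i=2, c=-1): slope -2, span 1
Factored form: p(x) = -1 ⊗ (x ⊕ 2) ⊗ (x ⊕ 3)
Answer: roots = 2 (mult 1), 3 (mult 1)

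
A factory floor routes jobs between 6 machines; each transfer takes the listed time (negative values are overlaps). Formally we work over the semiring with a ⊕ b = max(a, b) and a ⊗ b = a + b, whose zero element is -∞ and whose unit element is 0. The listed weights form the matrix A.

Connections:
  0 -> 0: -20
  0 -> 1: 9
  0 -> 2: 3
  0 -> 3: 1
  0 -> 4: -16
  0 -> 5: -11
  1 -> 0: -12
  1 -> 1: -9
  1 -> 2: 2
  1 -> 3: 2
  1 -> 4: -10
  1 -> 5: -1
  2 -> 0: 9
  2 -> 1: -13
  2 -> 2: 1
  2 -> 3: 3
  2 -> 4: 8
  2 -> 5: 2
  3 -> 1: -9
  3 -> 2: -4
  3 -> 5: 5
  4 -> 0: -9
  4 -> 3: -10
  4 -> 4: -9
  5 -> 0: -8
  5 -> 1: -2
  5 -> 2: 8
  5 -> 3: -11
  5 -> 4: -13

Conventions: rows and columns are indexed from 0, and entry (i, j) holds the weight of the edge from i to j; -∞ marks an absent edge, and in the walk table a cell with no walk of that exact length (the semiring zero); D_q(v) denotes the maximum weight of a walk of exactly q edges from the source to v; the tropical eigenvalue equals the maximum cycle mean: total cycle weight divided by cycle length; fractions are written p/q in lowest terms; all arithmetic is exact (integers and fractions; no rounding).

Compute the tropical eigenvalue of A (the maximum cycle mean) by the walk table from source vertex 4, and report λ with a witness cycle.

q=0: [-∞, -∞, -∞, -∞, 0, -∞]
q=1: [-9, -∞, -∞, -10, -9, -∞]
q=2: [-18, 0, -6, -8, -18, -5]
q=3: [3, -7, 3, 2, 2, -1]
q=4: [12, 12, 7, 6, 11, 7]
q=5: [16, 21, 15, 14, 15, 11]
q=6: [24, 25, 23, 23, 23, 20]
Optimal cycle mean attained by: cycle 0->1->2->0, total 9 + 2 + 9, length 3.
Answer: λ = 20/3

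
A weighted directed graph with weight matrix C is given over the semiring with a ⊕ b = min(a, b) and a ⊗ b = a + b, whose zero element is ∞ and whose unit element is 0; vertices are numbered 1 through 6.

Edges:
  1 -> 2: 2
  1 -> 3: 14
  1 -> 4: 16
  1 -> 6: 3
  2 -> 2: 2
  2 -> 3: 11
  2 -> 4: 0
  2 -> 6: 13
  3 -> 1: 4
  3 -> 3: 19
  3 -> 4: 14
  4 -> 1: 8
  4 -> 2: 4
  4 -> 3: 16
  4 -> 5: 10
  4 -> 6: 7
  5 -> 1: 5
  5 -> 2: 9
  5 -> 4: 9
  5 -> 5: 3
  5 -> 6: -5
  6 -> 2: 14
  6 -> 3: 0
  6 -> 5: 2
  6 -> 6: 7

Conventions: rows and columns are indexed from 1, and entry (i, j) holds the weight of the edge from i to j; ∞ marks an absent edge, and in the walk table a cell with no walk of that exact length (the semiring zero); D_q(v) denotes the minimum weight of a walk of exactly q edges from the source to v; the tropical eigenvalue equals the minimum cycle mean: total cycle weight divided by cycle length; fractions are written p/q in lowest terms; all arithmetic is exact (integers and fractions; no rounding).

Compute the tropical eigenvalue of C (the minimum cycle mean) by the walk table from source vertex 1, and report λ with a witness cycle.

q=0: [0, ∞, ∞, ∞, ∞, ∞]
q=1: [∞, 2, 14, 16, ∞, 3]
q=2: [18, 4, 3, 2, 5, 10]
q=3: [7, 6, 10, 4, 8, 0]
q=4: [12, 8, 0, 6, 2, 3]
q=5: [4, 10, 3, 8, 5, -3]
q=6: [7, 6, -3, 10, -1, 0]
Optimal cycle mean attained by: cycle 5->6->5, total (-5) + 2, length 2.
Answer: λ = -3/2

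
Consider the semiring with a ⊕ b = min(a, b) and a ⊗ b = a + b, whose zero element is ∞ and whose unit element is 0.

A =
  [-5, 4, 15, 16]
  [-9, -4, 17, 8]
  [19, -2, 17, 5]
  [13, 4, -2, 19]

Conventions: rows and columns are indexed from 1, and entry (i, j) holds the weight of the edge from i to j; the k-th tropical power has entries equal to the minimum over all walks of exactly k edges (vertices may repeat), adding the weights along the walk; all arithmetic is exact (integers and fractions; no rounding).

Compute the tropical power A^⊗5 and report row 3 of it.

A^⊗2:
  [-10, -1, 10, 11]
  [-14, -8, 6, 4]
  [-11, -6, 3, 6]
  [-5, -4, 15, 3]
A^⊗3:
  [-15, -6, 5, 6]
  [-19, -12, 1, 0]
  [-16, -10, 4, 2]
  [-13, -8, 1, 4]
A^⊗4:
  [-20, -11, 0, 1]
  [-24, -16, -4, -4]
  [-21, -14, -1, -2]
  [-18, -12, 2, 0]
A^⊗5:
  [-25, -16, -5, -4]
  [-29, -20, -9, -8]
  [-26, -18, -6, -6]
  [-23, -16, -3, -4]
Answer: row 3 of A^⊗5 = [-26, -18, -6, -6]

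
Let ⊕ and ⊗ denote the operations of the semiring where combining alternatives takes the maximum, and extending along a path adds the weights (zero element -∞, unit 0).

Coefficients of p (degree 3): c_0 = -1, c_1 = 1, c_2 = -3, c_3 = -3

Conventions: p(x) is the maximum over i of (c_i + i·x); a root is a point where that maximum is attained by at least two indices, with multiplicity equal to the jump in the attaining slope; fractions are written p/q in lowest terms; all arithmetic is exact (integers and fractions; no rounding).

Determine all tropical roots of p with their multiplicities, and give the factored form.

hull edge (i=0, c=-1) to (i=1, c=1): slope 2, span 1
hull edge (i=1, c=1) to (i=3, c=-3): slope -2, span 2
Factored form: p(x) = -3 ⊗ (x ⊕ (-2)) ⊗ (x ⊕ 2) ⊗ (x ⊕ 2)
Answer: roots = -2 (mult 1), 2 (mult 2)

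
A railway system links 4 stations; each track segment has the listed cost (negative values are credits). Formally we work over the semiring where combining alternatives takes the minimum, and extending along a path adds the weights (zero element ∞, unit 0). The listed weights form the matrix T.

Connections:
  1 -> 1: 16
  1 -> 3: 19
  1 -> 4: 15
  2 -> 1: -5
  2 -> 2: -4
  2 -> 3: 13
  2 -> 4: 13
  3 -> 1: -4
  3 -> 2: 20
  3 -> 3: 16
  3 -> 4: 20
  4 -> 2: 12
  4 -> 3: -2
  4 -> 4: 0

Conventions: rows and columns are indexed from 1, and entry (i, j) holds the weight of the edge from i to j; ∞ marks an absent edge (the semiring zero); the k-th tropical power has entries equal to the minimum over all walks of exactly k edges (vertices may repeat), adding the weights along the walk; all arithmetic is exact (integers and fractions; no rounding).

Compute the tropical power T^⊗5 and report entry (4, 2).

T^⊗2:
  [15, 27, 13, 15]
  [-9, -8, 9, 9]
  [12, 16, 15, 11]
  [-6, 8, -2, 0]
T^⊗3:
  [9, 23, 13, 15]
  [-13, -12, 5, 5]
  [11, 12, 9, 11]
  [-6, 4, -2, 0]
T^⊗4:
  [9, 19, 13, 15]
  [-17, -16, 1, 1]
  [5, 8, 9, 11]
  [-6, 0, -2, 0]
T^⊗5:
  [9, 15, 13, 15]
  [-21, -20, -3, -3]
  [3, 4, 9, 11]
  [-6, -4, -2, 0]
Key observation: the optimum is the walk 4->2->2->2->2->2, with weight 12 + (-4) + (-4) + (-4) + (-4) = -4.
Optimal value attained by: walk 4->2->2->2->2->2.
Answer: (T^⊗5)[4][2] = -4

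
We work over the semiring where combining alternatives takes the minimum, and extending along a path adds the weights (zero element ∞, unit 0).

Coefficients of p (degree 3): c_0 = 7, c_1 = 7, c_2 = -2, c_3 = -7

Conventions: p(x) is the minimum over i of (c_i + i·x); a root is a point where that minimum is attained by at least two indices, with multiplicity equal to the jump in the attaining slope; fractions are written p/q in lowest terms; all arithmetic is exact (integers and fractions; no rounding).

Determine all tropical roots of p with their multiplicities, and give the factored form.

hull edge (i=0, c=7) to (i=3, c=-7): slope -14/3, span 3
Factored form: p(x) = -7 ⊗ (x ⊕ 14/3) ⊗ (x ⊕ 14/3) ⊗ (x ⊕ 14/3)
Answer: roots = 14/3 (mult 3)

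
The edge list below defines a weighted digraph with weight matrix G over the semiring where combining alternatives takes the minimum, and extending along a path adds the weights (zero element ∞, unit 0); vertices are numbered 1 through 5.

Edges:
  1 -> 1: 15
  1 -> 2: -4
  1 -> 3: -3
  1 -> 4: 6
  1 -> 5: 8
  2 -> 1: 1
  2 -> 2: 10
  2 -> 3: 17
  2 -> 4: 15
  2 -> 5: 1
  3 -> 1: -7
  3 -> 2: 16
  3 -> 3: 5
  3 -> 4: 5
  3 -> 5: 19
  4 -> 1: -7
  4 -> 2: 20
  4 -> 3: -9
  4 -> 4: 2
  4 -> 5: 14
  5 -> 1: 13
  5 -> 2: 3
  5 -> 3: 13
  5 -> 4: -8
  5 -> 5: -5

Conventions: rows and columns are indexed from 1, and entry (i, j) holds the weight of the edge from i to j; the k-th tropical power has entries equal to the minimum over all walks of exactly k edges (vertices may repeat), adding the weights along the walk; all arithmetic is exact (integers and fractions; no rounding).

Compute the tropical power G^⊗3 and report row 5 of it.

G^⊗2:
  [-10, 6, -3, 0, -3]
  [8, -3, -2, -7, -4]
  [-2, -11, -10, -1, 1]
  [-16, -11, -10, -4, 1]
  [-15, -2, -17, -13, -10]
G^⊗3:
  [-10, -14, -13, -11, -8]
  [-14, -1, -16, -12, -9]
  [-17, -6, -10, -7, -10]
  [-17, -20, -19, -10, -10]
  [-24, -19, -22, -18, -15]
Answer: row 5 of G^⊗3 = [-24, -19, -22, -18, -15]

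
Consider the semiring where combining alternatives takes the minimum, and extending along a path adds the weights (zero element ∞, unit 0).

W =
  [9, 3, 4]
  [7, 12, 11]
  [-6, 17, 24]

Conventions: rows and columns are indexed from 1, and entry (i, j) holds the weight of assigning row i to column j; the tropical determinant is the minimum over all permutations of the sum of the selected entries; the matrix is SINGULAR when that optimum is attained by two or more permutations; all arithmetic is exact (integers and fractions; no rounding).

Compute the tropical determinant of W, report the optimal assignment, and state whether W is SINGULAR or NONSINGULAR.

σ = (1, 2, 3): 9 + 12 + 24 = 45
σ = (1, 3, 2): 9 + 11 + 17 = 37
σ = (2, 1, 3): 3 + 7 + 24 = 34
σ = (2, 3, 1): 3 + 11 + (-6) = 8
σ = (3, 1, 2): 4 + 7 + 17 = 28
σ = (3, 2, 1): 4 + 12 + (-6) = 10
Optimal value attained by: σ = (2, 3, 1).
Answer: det⊕(W) = 8; verdict: NONSINGULAR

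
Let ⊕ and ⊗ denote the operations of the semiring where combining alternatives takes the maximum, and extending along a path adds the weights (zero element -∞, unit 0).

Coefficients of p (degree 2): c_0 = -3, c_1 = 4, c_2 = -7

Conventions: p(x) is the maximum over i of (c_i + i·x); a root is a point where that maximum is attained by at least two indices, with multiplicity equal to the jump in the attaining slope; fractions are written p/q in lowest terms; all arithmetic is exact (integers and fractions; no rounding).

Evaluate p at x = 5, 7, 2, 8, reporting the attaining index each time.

p(5) = max(-3+0·5=-3, 4+1·5=9, -7+2·5=3) = 9 (attained by i=1)
p(7) = max(-3+0·7=-3, 4+1·7=11, -7+2·7=7) = 11 (attained by i=1)
p(2) = max(-3+0·2=-3, 4+1·2=6, -7+2·2=-3) = 6 (attained by i=1)
p(8) = max(-3+0·8=-3, 4+1·8=12, -7+2·8=9) = 12 (attained by i=1)
Answer: p(5) = 9; p(7) = 11; p(2) = 6; p(8) = 12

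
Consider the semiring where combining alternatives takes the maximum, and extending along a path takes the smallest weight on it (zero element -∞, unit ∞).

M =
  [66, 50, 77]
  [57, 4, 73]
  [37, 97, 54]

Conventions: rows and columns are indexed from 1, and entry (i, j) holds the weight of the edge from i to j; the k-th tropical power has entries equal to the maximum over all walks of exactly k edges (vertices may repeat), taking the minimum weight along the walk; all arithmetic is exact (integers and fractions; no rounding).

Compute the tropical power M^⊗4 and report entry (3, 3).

M^⊗2:
  [66, 77, 66]
  [57, 73, 57]
  [57, 54, 73]
M^⊗3:
  [66, 66, 73]
  [57, 57, 73]
  [57, 73, 57]
M^⊗4:
  [66, 73, 66]
  [57, 73, 57]
  [57, 57, 73]
Key observation: the optimum is the walk 3->2->3->2->3, with weight 97 min 73 min 97 min 73 = 73.
Optimal value attained by: walk 3->2->3->2->3.
Answer: (M^⊗4)[3][3] = 73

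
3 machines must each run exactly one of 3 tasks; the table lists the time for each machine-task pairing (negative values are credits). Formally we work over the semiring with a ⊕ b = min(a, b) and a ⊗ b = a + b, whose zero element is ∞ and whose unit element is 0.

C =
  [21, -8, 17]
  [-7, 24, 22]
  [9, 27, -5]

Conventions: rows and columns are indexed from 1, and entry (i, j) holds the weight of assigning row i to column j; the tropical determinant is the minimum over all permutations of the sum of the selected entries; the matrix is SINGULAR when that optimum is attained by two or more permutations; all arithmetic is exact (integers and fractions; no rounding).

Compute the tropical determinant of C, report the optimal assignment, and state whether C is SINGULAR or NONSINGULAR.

σ = (1, 2, 3): 21 + 24 + (-5) = 40
σ = (1, 3, 2): 21 + 22 + 27 = 70
σ = (2, 1, 3): (-8) + (-7) + (-5) = -20
σ = (2, 3, 1): (-8) + 22 + 9 = 23
σ = (3, 1, 2): 17 + (-7) + 27 = 37
σ = (3, 2, 1): 17 + 24 + 9 = 50
Optimal value attained by: σ = (2, 1, 3).
Answer: det⊕(C) = -20; verdict: NONSINGULAR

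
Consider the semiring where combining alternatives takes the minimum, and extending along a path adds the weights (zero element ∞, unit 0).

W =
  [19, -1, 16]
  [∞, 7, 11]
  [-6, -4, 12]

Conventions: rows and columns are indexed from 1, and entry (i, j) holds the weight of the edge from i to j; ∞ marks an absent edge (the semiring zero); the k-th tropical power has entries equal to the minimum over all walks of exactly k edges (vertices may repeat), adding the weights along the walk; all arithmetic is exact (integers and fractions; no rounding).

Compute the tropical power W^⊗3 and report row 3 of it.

W^⊗2:
  [10, 6, 10]
  [5, 7, 18]
  [6, -7, 7]
W^⊗3:
  [4, 6, 17]
  [12, 4, 18]
  [1, 0, 4]
Answer: row 3 of W^⊗3 = [1, 0, 4]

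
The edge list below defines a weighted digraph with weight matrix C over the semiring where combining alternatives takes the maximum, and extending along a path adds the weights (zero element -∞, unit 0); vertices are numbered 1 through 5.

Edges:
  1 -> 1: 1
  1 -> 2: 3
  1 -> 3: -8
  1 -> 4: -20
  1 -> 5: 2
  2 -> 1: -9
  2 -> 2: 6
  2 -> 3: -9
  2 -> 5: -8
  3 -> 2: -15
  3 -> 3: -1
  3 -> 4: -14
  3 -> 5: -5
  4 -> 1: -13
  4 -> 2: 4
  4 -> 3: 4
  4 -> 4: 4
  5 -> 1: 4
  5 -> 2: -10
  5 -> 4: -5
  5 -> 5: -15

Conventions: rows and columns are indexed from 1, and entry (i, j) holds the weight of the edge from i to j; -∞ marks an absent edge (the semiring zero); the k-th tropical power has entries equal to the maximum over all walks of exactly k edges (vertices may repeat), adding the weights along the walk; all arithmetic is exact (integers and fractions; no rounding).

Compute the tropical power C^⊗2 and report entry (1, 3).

C^⊗2:
  [6, 9, -6, -3, 3]
  [-3, 12, -3, -13, -2]
  [-1, -9, -2, -10, -6]
  [-5, 10, 8, 8, -1]
  [5, 7, -1, -1, 6]
Key observation: the optimum is the walk 1->2->3, with weight 3 + (-9) = -6.
Optimal value attained by: walk 1->2->3.
Answer: (C^⊗2)[1][3] = -6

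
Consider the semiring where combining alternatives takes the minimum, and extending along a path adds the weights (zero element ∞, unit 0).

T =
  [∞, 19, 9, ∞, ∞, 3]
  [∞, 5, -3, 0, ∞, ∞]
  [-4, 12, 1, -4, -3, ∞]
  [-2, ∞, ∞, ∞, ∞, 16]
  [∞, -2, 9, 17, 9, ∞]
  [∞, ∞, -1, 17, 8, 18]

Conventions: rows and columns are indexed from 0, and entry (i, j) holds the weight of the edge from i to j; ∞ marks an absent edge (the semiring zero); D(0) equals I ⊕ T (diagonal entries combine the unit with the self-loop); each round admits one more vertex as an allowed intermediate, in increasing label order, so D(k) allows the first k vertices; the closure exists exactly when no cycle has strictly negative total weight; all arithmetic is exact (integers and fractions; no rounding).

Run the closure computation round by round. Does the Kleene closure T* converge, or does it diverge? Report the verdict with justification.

D(0):
  [0, 19, 9, ∞, ∞, 3]
  [∞, 0, -3, 0, ∞, ∞]
  [-4, 12, 0, -4, -3, ∞]
  [-2, ∞, ∞, 0, ∞, 16]
  [∞, -2, 9, 17, 0, ∞]
  [∞, ∞, -1, 17, 8, 0]
D(1):
  [0, 19, 9, ∞, ∞, 3]
  [∞, 0, -3, 0, ∞, ∞]
  [-4, 12, 0, -4, -3, -1]
  [-2, 17, 7, 0, ∞, 1]
  [∞, -2, 9, 17, 0, ∞]
  [∞, ∞, -1, 17, 8, 0]
D(2):
  [0, 19, 9, 19, ∞, 3]
  [∞, 0, -3, 0, ∞, ∞]
  [-4, 12, 0, -4, -3, -1]
  [-2, 17, 7, 0, ∞, 1]
  [∞, -2, -5, -2, 0, ∞]
  [∞, ∞, -1, 17, 8, 0]
Detection: at round 3, diagonal entry (4, 4) turns strictly negative.
Key observation: the cycle 4->1->2->4 has total weight (-2) + (-3) + (-3), which is strictly negative.
Answer: DIVERGES — negative cycle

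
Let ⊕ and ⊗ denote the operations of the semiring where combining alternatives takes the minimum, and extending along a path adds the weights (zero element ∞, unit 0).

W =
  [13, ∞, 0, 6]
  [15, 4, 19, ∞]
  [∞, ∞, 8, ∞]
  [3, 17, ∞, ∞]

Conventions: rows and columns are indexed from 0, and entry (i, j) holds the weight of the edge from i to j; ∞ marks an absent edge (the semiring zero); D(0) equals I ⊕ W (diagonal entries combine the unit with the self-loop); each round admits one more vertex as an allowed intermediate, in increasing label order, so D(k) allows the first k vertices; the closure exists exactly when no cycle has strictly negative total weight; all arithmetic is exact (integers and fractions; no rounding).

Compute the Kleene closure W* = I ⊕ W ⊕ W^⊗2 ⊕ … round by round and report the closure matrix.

D(0):
  [0, ∞, 0, 6]
  [15, 0, 19, ∞]
  [∞, ∞, 0, ∞]
  [3, 17, ∞, 0]
D(1):
  [0, ∞, 0, 6]
  [15, 0, 15, 21]
  [∞, ∞, 0, ∞]
  [3, 17, 3, 0]
D(2):
  [0, ∞, 0, 6]
  [15, 0, 15, 21]
  [∞, ∞, 0, ∞]
  [3, 17, 3, 0]
D(3):
  [0, ∞, 0, 6]
  [15, 0, 15, 21]
  [∞, ∞, 0, ∞]
  [3, 17, 3, 0]
D(4):
  [0, 23, 0, 6]
  [15, 0, 15, 21]
  [∞, ∞, 0, ∞]
  [3, 17, 3, 0]
Answer: W* = [[0, 23, 0, 6], [15, 0, 15, 21], [∞, ∞, 0, ∞], [3, 17, 3, 0]]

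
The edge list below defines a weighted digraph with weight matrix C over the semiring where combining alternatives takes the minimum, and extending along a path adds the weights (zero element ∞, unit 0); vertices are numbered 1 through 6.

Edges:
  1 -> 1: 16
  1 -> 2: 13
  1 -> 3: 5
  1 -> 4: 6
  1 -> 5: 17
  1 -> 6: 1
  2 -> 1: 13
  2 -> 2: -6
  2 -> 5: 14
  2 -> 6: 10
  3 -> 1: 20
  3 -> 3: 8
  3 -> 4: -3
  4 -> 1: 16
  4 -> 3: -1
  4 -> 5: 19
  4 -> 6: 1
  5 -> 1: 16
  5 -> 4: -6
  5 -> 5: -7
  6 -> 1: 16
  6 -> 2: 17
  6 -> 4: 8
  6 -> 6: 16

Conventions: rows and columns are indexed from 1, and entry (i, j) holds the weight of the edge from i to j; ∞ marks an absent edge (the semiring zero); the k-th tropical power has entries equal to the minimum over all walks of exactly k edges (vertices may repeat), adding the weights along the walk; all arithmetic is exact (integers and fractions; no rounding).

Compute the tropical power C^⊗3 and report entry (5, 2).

C^⊗2:
  [17, 7, 5, 2, 10, 7]
  [7, -12, 18, 8, 7, 4]
  [13, 33, -4, 5, 16, -2]
  [17, 18, 7, -4, 12, 17]
  [9, 29, -7, -13, -14, -5]
  [24, 11, 7, 22, 27, 9]
C^⊗3:
  [18, 1, 1, 2, 3, 3]
  [1, -18, 7, 1, 0, -2]
  [14, 15, 4, -7, 9, 6]
  [12, 12, -5, 4, 5, -3]
  [2, 12, -14, -20, -21, -12]
  [24, 5, 15, 4, 20, 21]
Key observation: the optimum is the walk 5->4->6->2, with weight (-6) + 1 + 17 = 12.
Optimal value attained by: walk 5->4->6->2.
Answer: (C^⊗3)[5][2] = 12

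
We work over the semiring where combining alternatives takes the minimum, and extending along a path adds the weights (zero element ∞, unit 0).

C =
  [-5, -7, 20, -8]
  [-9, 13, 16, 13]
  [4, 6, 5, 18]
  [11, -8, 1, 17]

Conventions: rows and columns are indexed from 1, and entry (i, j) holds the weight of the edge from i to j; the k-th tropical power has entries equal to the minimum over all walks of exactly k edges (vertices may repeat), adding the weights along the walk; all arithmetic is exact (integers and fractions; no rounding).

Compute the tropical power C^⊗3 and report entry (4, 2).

C^⊗2:
  [-16, -16, -7, -13]
  [-14, -16, 11, -17]
  [-3, -3, 10, -4]
  [-17, 4, 6, 3]
C^⊗3:
  [-25, -23, -12, -24]
  [-25, -25, -16, -22]
  [-12, -12, -3, -11]
  [-22, -24, 3, -25]
Key observation: the optimum is the walk 4->2->1->2, with weight (-8) + (-9) + (-7) = -24.
Optimal value attained by: walk 4->2->1->2.
Answer: (C^⊗3)[4][2] = -24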